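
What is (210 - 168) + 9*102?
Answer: 960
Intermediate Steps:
(210 - 168) + 9*102 = 42 + 918 = 960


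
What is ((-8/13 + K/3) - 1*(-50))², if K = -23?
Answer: 2647129/1521 ≈ 1740.4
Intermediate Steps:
((-8/13 + K/3) - 1*(-50))² = ((-8/13 - 23/3) - 1*(-50))² = ((-8*1/13 - 23*⅓) + 50)² = ((-8/13 - 23/3) + 50)² = (-323/39 + 50)² = (1627/39)² = 2647129/1521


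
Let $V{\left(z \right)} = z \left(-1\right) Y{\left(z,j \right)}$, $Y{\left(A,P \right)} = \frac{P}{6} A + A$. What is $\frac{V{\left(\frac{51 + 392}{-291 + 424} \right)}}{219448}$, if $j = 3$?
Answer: $- \frac{588747}{7763631344} \approx -7.5834 \cdot 10^{-5}$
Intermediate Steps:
$Y{\left(A,P \right)} = A + \frac{A P}{6}$ ($Y{\left(A,P \right)} = P \frac{1}{6} A + A = \frac{P}{6} A + A = \frac{A P}{6} + A = A + \frac{A P}{6}$)
$V{\left(z \right)} = - \frac{3 z^{2}}{2}$ ($V{\left(z \right)} = z \left(-1\right) \frac{z \left(6 + 3\right)}{6} = - z \frac{1}{6} z 9 = - z \frac{3 z}{2} = - \frac{3 z^{2}}{2}$)
$\frac{V{\left(\frac{51 + 392}{-291 + 424} \right)}}{219448} = \frac{\left(- \frac{3}{2}\right) \left(\frac{51 + 392}{-291 + 424}\right)^{2}}{219448} = - \frac{3 \left(\frac{443}{133}\right)^{2}}{2} \cdot \frac{1}{219448} = \left(- \frac{3}{2}\right) \frac{196249}{17689} \cdot \frac{1}{219448} = \left(- \frac{588747}{35378}\right) \frac{1}{219448} = - \frac{588747}{7763631344}$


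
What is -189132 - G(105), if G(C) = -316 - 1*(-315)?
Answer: -189131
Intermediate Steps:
G(C) = -1 (G(C) = -316 + 315 = -1)
-189132 - G(105) = -189132 - 1*(-1) = -189132 + 1 = -189131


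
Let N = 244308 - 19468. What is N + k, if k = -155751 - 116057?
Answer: -46968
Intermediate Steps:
N = 224840
k = -271808
N + k = 224840 - 271808 = -46968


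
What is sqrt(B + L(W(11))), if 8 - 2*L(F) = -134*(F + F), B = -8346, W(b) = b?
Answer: 2*I*sqrt(1717) ≈ 82.873*I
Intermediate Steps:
L(F) = 4 + 134*F (L(F) = 4 - (-67)*(F + F) = 4 - (-67)*2*F = 4 - (-134)*F = 4 + 134*F)
sqrt(B + L(W(11))) = sqrt(-8346 + (4 + 134*11)) = sqrt(-8346 + (4 + 1474)) = sqrt(-8346 + 1478) = sqrt(-6868) = 2*I*sqrt(1717)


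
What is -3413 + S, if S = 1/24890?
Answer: -84949569/24890 ≈ -3413.0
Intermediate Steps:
S = 1/24890 ≈ 4.0177e-5
-3413 + S = -3413 + 1/24890 = -84949569/24890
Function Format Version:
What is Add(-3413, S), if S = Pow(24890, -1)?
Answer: Rational(-84949569, 24890) ≈ -3413.0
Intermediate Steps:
S = Rational(1, 24890) ≈ 4.0177e-5
Add(-3413, S) = Add(-3413, Rational(1, 24890)) = Rational(-84949569, 24890)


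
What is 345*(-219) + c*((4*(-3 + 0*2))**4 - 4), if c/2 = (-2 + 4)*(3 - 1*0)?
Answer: 173229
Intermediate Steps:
c = 12 (c = 2*((-2 + 4)*(3 - 1*0)) = 2*(2*(3 + 0)) = 2*(2*3) = 2*6 = 12)
345*(-219) + c*((4*(-3 + 0*2))**4 - 4) = 345*(-219) + 12*((4*(-3 + 0*2))**4 - 4) = -75555 + 12*((4*(-3 + 0))**4 - 4) = -75555 + 12*((4*(-3))**4 - 4) = -75555 + 12*((-12)**4 - 4) = -75555 + 12*(20736 - 4) = -75555 + 12*20732 = -75555 + 248784 = 173229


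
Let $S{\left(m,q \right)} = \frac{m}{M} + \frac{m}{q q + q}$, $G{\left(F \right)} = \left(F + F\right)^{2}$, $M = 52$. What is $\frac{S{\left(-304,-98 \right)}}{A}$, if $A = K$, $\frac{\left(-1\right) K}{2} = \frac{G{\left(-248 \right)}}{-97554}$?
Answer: $- \frac{4429000377}{3800270656} \approx -1.1654$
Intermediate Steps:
$G{\left(F \right)} = 4 F^{2}$ ($G{\left(F \right)} = \left(2 F\right)^{2} = 4 F^{2}$)
$S{\left(m,q \right)} = \frac{m}{52} + \frac{m}{q + q^{2}}$ ($S{\left(m,q \right)} = \frac{m}{52} + \frac{m}{q q + q} = m \frac{1}{52} + \frac{m}{q^{2} + q} = \frac{m}{52} + \frac{m}{q + q^{2}}$)
$K = \frac{246016}{48777}$ ($K = - 2 \frac{4 \left(-248\right)^{2}}{-97554} = - 2 \cdot 4 \cdot 61504 \left(- \frac{1}{97554}\right) = - 2 \cdot 246016 \left(- \frac{1}{97554}\right) = \left(-2\right) \left(- \frac{123008}{48777}\right) = \frac{246016}{48777} \approx 5.0437$)
$A = \frac{246016}{48777} \approx 5.0437$
$\frac{S{\left(-304,-98 \right)}}{A} = \frac{\frac{1}{52} \left(-304\right) \frac{1}{-98} \frac{1}{1 - 98} \left(52 - 98 + \left(-98\right)^{2}\right)}{\frac{246016}{48777}} = \frac{1}{52} \left(-304\right) \left(- \frac{1}{98}\right) \frac{1}{-97} \left(52 - 98 + 9604\right) \frac{48777}{246016} = \frac{1}{52} \left(-304\right) \left(- \frac{1}{98}\right) \left(- \frac{1}{97}\right) 9558 \cdot \frac{48777}{246016} = \left(- \frac{363204}{61789}\right) \frac{48777}{246016} = - \frac{4429000377}{3800270656}$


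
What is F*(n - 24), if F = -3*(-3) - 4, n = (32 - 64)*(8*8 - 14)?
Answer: -8120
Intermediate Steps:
n = -1600 (n = -32*(64 - 14) = -32*50 = -1600)
F = 5 (F = 9 - 4 = 5)
F*(n - 24) = 5*(-1600 - 24) = 5*(-1624) = -8120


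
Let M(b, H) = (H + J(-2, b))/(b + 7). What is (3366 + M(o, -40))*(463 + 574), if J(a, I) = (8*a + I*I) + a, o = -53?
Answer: 157712145/46 ≈ 3.4285e+6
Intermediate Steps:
J(a, I) = I² + 9*a (J(a, I) = (8*a + I²) + a = (I² + 8*a) + a = I² + 9*a)
M(b, H) = (-18 + H + b²)/(7 + b) (M(b, H) = (H + (b² + 9*(-2)))/(b + 7) = (H + (b² - 18))/(7 + b) = (H + (-18 + b²))/(7 + b) = (-18 + H + b²)/(7 + b))
(3366 + M(o, -40))*(463 + 574) = (3366 + (-18 - 40 + (-53)²)/(7 - 53))*(463 + 574) = (3366 + (-18 - 40 + 2809)/(-46))*1037 = (3366 - 1/46*2751)*1037 = (3366 - 2751/46)*1037 = (152085/46)*1037 = 157712145/46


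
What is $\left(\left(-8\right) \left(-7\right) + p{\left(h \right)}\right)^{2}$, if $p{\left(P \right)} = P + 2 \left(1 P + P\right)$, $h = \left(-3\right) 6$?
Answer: $1156$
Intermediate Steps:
$h = -18$
$p{\left(P \right)} = 5 P$ ($p{\left(P \right)} = P + 2 \left(P + P\right) = P + 2 \cdot 2 P = P + 4 P = 5 P$)
$\left(\left(-8\right) \left(-7\right) + p{\left(h \right)}\right)^{2} = \left(\left(-8\right) \left(-7\right) + 5 \left(-18\right)\right)^{2} = \left(56 - 90\right)^{2} = \left(-34\right)^{2} = 1156$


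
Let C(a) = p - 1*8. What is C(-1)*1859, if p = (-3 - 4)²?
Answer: 76219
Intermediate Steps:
p = 49 (p = (-7)² = 49)
C(a) = 41 (C(a) = 49 - 1*8 = 49 - 8 = 41)
C(-1)*1859 = 41*1859 = 76219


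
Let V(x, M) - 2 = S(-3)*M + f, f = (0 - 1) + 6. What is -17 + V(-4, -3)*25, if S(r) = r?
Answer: 383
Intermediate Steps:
f = 5 (f = -1 + 6 = 5)
V(x, M) = 7 - 3*M (V(x, M) = 2 + (-3*M + 5) = 2 + (5 - 3*M) = 7 - 3*M)
-17 + V(-4, -3)*25 = -17 + (7 - 3*(-3))*25 = -17 + (7 + 9)*25 = -17 + 16*25 = -17 + 400 = 383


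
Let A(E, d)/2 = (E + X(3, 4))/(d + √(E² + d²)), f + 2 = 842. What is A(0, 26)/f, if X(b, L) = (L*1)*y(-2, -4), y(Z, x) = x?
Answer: -1/1365 ≈ -0.00073260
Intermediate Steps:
f = 840 (f = -2 + 842 = 840)
X(b, L) = -4*L (X(b, L) = (L*1)*(-4) = L*(-4) = -4*L)
A(E, d) = 2*(-16 + E)/(d + √(E² + d²)) (A(E, d) = 2*((E - 4*4)/(d + √(E² + d²))) = 2*((E - 16)/(d + √(E² + d²))) = 2*((-16 + E)/(d + √(E² + d²))) = 2*(-16 + E)/(d + √(E² + d²)))
A(0, 26)/f = (2*(-16 + 0)/(26 + √(0² + 26²)))/840 = (2*(-16)/(26 + √(0 + 676)))*(1/840) = (2*(-16)/(26 + √676))*(1/840) = (2*(-16)/(26 + 26))*(1/840) = (2*(-16)/52)*(1/840) = (2*(1/52)*(-16))*(1/840) = -8/13*1/840 = -1/1365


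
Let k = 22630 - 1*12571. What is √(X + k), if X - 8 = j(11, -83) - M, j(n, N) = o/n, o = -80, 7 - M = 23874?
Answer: 3*√456126/11 ≈ 184.19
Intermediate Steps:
M = -23867 (M = 7 - 1*23874 = 7 - 23874 = -23867)
j(n, N) = -80/n
X = 262545/11 (X = 8 + (-80/11 - 1*(-23867)) = 8 + (-80*1/11 + 23867) = 8 + (-80/11 + 23867) = 8 + 262457/11 = 262545/11 ≈ 23868.)
k = 10059 (k = 22630 - 12571 = 10059)
√(X + k) = √(262545/11 + 10059) = √(373194/11) = 3*√456126/11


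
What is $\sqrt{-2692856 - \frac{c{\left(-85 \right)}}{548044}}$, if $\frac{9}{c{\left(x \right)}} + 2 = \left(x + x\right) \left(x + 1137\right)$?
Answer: $\frac{i \sqrt{1358391164914274150468018}}{710241196} \approx 1641.0 i$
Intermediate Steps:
$c{\left(x \right)} = \frac{9}{-2 + 2 x \left(1137 + x\right)}$ ($c{\left(x \right)} = \frac{9}{-2 + \left(x + x\right) \left(x + 1137\right)} = \frac{9}{-2 + 2 x \left(1137 + x\right)}$)
$\sqrt{-2692856 - \frac{c{\left(-85 \right)}}{548044}} = \sqrt{-2692856 - \frac{\frac{9}{2} \frac{1}{-1 + \left(-85\right)^{2} + 1137 \left(-85\right)}}{548044}} = \sqrt{-2692856 - \frac{9}{2 \left(-1 + 7225 - 96645\right)} \frac{1}{548044}} = \sqrt{-2692856 - \frac{9}{2 \left(-89421\right)} \frac{1}{548044}} = \sqrt{-2692856 - \frac{9}{2} \left(- \frac{1}{89421}\right) \frac{1}{548044}} = \sqrt{-2692856 - \left(- \frac{3}{59614}\right) \frac{1}{548044}} = \sqrt{-2692856 - - \frac{3}{32671095016}} = \sqrt{-2692856 + \frac{3}{32671095016}} = \sqrt{- \frac{87978554240405693}{32671095016}} = \frac{i \sqrt{1358391164914274150468018}}{710241196}$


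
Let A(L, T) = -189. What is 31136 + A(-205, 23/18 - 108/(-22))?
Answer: 30947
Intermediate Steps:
31136 + A(-205, 23/18 - 108/(-22)) = 31136 - 189 = 30947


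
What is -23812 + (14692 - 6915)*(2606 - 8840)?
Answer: -48505630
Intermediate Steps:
-23812 + (14692 - 6915)*(2606 - 8840) = -23812 + 7777*(-6234) = -23812 - 48481818 = -48505630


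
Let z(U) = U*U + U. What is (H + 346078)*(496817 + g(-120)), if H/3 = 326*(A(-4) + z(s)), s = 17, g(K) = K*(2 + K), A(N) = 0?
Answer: 329756963042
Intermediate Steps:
z(U) = U + U² (z(U) = U² + U = U + U²)
H = 299268 (H = 3*(326*(0 + 17*(1 + 17))) = 3*(326*(0 + 17*18)) = 3*(326*(0 + 306)) = 3*(326*306) = 3*99756 = 299268)
(H + 346078)*(496817 + g(-120)) = (299268 + 346078)*(496817 - 120*(2 - 120)) = 645346*(496817 - 120*(-118)) = 645346*(496817 + 14160) = 645346*510977 = 329756963042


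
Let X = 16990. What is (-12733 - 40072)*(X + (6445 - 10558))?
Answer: -679969985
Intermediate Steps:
(-12733 - 40072)*(X + (6445 - 10558)) = (-12733 - 40072)*(16990 + (6445 - 10558)) = -52805*(16990 - 4113) = -52805*12877 = -679969985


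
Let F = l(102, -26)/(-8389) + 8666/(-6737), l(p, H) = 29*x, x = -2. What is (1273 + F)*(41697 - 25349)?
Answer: 1174987027543628/56516693 ≈ 2.0790e+7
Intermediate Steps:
l(p, H) = -58 (l(p, H) = 29*(-2) = -58)
F = -72308328/56516693 (F = -58/(-8389) + 8666/(-6737) = -58*(-1/8389) + 8666*(-1/6737) = 58/8389 - 8666/6737 = -72308328/56516693 ≈ -1.2794)
(1273 + F)*(41697 - 25349) = (1273 - 72308328/56516693)*(41697 - 25349) = (71873441861/56516693)*16348 = 1174987027543628/56516693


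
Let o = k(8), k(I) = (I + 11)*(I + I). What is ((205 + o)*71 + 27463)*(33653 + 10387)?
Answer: 2801032080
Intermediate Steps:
k(I) = 2*I*(11 + I) (k(I) = (11 + I)*(2*I) = 2*I*(11 + I))
o = 304 (o = 2*8*(11 + 8) = 2*8*19 = 304)
((205 + o)*71 + 27463)*(33653 + 10387) = ((205 + 304)*71 + 27463)*(33653 + 10387) = (509*71 + 27463)*44040 = (36139 + 27463)*44040 = 63602*44040 = 2801032080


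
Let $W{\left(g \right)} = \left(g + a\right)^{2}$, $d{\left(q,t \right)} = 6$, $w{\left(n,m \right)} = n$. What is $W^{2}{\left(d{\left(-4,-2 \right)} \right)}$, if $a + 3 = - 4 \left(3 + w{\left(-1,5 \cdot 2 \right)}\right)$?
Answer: $625$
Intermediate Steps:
$a = -11$ ($a = -3 - 4 \left(3 - 1\right) = -3 - 8 = -11$)
$W{\left(g \right)} = \left(-11 + g\right)^{2}$ ($W{\left(g \right)} = \left(g - 11\right)^{2} = \left(-11 + g\right)^{2}$)
$W^{2}{\left(d{\left(-4,-2 \right)} \right)} = \left(\left(-11 + 6\right)^{2}\right)^{2} = \left(\left(-5\right)^{2}\right)^{2} = 25^{2} = 625$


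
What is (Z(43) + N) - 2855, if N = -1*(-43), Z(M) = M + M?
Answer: -2726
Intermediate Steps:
Z(M) = 2*M
N = 43
(Z(43) + N) - 2855 = (2*43 + 43) - 2855 = (86 + 43) - 2855 = 129 - 2855 = -2726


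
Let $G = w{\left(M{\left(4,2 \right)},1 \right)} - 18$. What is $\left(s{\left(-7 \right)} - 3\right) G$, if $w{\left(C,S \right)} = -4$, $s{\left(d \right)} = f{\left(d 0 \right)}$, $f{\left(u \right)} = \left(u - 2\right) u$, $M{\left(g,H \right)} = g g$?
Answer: $66$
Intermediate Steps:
$M{\left(g,H \right)} = g^{2}$
$f{\left(u \right)} = u \left(-2 + u\right)$ ($f{\left(u \right)} = \left(-2 + u\right) u = u \left(-2 + u\right)$)
$s{\left(d \right)} = 0$ ($s{\left(d \right)} = d 0 \left(-2 + d 0\right) = 0 \left(-2 + 0\right) = 0 \left(-2\right) = 0$)
$G = -22$ ($G = -4 - 18 = -22$)
$\left(s{\left(-7 \right)} - 3\right) G = \left(0 - 3\right) \left(-22\right) = \left(-3\right) \left(-22\right) = 66$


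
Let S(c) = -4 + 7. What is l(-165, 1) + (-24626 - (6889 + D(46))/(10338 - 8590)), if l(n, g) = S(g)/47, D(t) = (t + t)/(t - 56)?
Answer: -10117458813/410780 ≈ -24630.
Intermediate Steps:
D(t) = 2*t/(-56 + t) (D(t) = (2*t)/(-56 + t) = 2*t/(-56 + t))
S(c) = 3
l(n, g) = 3/47
l(-165, 1) + (-24626 - (6889 + D(46))/(10338 - 8590)) = 3/47 + (-24626 - (6889 + 2*46/(-56 + 46))/(10338 - 8590)) = 3/47 + (-24626 - (6889 + 2*46/(-10))/1748) = 3/47 + (-24626 - (6889 + 2*46*(-⅒))/1748) = 3/47 + (-24626 - (6889 - 46/5)/1748) = 3/47 + (-24626 - 34399/(5*1748)) = 3/47 + (-24626 - 1*34399/8740) = 3/47 + (-24626 - 34399/8740) = 3/47 - 215265639/8740 = -10117458813/410780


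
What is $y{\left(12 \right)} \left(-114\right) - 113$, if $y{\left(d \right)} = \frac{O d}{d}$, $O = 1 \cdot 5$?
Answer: $-683$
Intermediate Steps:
$O = 5$
$y{\left(d \right)} = 5$ ($y{\left(d \right)} = \frac{5 d}{d} = 5$)
$y{\left(12 \right)} \left(-114\right) - 113 = 5 \left(-114\right) - 113 = -570 - 113 = -683$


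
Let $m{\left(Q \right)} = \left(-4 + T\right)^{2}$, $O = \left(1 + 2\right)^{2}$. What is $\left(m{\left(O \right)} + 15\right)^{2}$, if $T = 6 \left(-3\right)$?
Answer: $249001$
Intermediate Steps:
$T = -18$
$O = 9$ ($O = 3^{2} = 9$)
$m{\left(Q \right)} = 484$ ($m{\left(Q \right)} = \left(-4 - 18\right)^{2} = \left(-22\right)^{2} = 484$)
$\left(m{\left(O \right)} + 15\right)^{2} = \left(484 + 15\right)^{2} = 499^{2} = 249001$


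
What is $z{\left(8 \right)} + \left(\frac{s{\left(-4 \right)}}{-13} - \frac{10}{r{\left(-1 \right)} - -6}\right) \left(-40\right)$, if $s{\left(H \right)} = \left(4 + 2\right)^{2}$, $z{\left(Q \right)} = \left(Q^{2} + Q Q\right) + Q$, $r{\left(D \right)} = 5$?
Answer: $\frac{40488}{143} \approx 283.13$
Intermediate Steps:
$z{\left(Q \right)} = Q + 2 Q^{2}$ ($z{\left(Q \right)} = \left(Q^{2} + Q^{2}\right) + Q = 2 Q^{2} + Q = Q + 2 Q^{2}$)
$s{\left(H \right)} = 36$ ($s{\left(H \right)} = 6^{2} = 36$)
$z{\left(8 \right)} + \left(\frac{s{\left(-4 \right)}}{-13} - \frac{10}{r{\left(-1 \right)} - -6}\right) \left(-40\right) = 8 \left(1 + 2 \cdot 8\right) + \left(\frac{36}{-13} - \frac{10}{5 - -6}\right) \left(-40\right) = 8 \left(1 + 16\right) + \left(36 \left(- \frac{1}{13}\right) - \frac{10}{5 + 6}\right) \left(-40\right) = 8 \cdot 17 + \left(- \frac{36}{13} - \frac{10}{11}\right) \left(-40\right) = 136 + \left(- \frac{36}{13} - \frac{10}{11}\right) \left(-40\right) = 136 - - \frac{21040}{143} = 136 + \frac{21040}{143} = \frac{40488}{143}$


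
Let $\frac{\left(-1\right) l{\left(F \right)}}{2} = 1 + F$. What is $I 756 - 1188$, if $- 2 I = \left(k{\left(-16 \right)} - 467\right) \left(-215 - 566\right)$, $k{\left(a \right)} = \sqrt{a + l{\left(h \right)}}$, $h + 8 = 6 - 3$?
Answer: $-137867994 + 590436 i \sqrt{2} \approx -1.3787 \cdot 10^{8} + 8.35 \cdot 10^{5} i$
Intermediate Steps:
$h = -5$ ($h = -8 + \left(6 - 3\right) = -8 + 3 = -5$)
$l{\left(F \right)} = -2 - 2 F$ ($l{\left(F \right)} = - 2 \left(1 + F\right) = -2 - 2 F$)
$k{\left(a \right)} = \sqrt{8 + a}$ ($k{\left(a \right)} = \sqrt{a - -8} = \sqrt{a + \left(-2 + 10\right)} = \sqrt{a + 8} = \sqrt{8 + a}$)
$I = - \frac{364727}{2} + 781 i \sqrt{2}$ ($I = - \frac{\left(\sqrt{8 - 16} - 467\right) \left(-215 - 566\right)}{2} = - \frac{\left(\sqrt{-8} - 467\right) \left(-781\right)}{2} = - \frac{\left(2 i \sqrt{2} - 467\right) \left(-781\right)}{2} = - \frac{\left(-467 + 2 i \sqrt{2}\right) \left(-781\right)}{2} = - \frac{364727 - 1562 i \sqrt{2}}{2} = - \frac{364727}{2} + 781 i \sqrt{2} \approx -1.8236 \cdot 10^{5} + 1104.5 i$)
$I 756 - 1188 = \left(- \frac{364727}{2} + 781 i \sqrt{2}\right) 756 - 1188 = \left(-137866806 + 590436 i \sqrt{2}\right) - 1188 = -137867994 + 590436 i \sqrt{2}$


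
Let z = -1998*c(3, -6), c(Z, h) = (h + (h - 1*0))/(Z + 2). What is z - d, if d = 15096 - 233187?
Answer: 1114431/5 ≈ 2.2289e+5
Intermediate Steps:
c(Z, h) = 2*h/(2 + Z) (c(Z, h) = (h + (h + 0))/(2 + Z) = (h + h)/(2 + Z) = (2*h)/(2 + Z) = 2*h/(2 + Z))
z = 23976/5 (z = -3996*(-6)/(2 + 3) = -3996*(-6)/5 = -1998*(-12/5) = 23976/5 ≈ 4795.2)
d = -218091
z - d = 23976/5 - 1*(-218091) = 23976/5 + 218091 = 1114431/5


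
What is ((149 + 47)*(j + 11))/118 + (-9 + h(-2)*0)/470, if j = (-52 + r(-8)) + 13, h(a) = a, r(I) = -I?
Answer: -921731/27730 ≈ -33.240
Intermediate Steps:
j = -31 (j = (-52 - 1*(-8)) + 13 = (-52 + 8) + 13 = -44 + 13 = -31)
((149 + 47)*(j + 11))/118 + (-9 + h(-2)*0)/470 = ((149 + 47)*(-31 + 11))/118 + (-9 - 2*0)/470 = (196*(-20))*(1/118) + (-9 + 0)*(1/470) = -3920*1/118 - 9*1/470 = -1960/59 - 9/470 = -921731/27730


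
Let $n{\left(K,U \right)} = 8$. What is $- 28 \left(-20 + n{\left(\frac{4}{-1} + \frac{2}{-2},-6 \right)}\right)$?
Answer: $336$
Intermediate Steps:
$- 28 \left(-20 + n{\left(\frac{4}{-1} + \frac{2}{-2},-6 \right)}\right) = - 28 \left(-20 + 8\right) = \left(-28\right) \left(-12\right) = 336$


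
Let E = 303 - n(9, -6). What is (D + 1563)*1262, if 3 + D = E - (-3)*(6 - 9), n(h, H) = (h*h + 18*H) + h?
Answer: 2362464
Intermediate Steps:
n(h, H) = h + h² + 18*H (n(h, H) = (h² + 18*H) + h = h + h² + 18*H)
E = 321 (E = 303 - (9 + 9² + 18*(-6)) = 303 - (9 + 81 - 108) = 303 - 1*(-18) = 303 + 18 = 321)
D = 309 (D = -3 + (321 - (-3)*(6 - 9)) = -3 + (321 - (-3)*(-3)) = -3 + (321 - 1*9) = -3 + (321 - 9) = -3 + 312 = 309)
(D + 1563)*1262 = (309 + 1563)*1262 = 1872*1262 = 2362464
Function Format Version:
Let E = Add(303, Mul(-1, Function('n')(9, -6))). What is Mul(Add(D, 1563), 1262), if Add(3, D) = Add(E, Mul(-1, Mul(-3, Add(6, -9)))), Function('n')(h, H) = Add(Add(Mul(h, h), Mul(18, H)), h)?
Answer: 2362464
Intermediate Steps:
Function('n')(h, H) = Add(h, Pow(h, 2), Mul(18, H)) (Function('n')(h, H) = Add(Add(Pow(h, 2), Mul(18, H)), h) = Add(h, Pow(h, 2), Mul(18, H)))
E = 321 (E = Add(303, Mul(-1, Add(9, Pow(9, 2), Mul(18, -6)))) = Add(303, Mul(-1, Add(9, 81, -108))) = Add(303, Mul(-1, -18)) = Add(303, 18) = 321)
D = 309 (D = Add(-3, Add(321, Mul(-1, Mul(-3, Add(6, -9))))) = Add(-3, Add(321, Mul(-1, Mul(-3, -3)))) = Add(-3, Add(321, Mul(-1, 9))) = Add(-3, Add(321, -9)) = Add(-3, 312) = 309)
Mul(Add(D, 1563), 1262) = Mul(Add(309, 1563), 1262) = Mul(1872, 1262) = 2362464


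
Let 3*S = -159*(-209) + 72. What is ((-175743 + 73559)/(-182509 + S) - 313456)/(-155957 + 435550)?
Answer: -6716095483/5990559618 ≈ -1.1211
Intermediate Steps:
S = 11101 (S = (-159*(-209) + 72)/3 = (33231 + 72)/3 = (⅓)*33303 = 11101)
((-175743 + 73559)/(-182509 + S) - 313456)/(-155957 + 435550) = ((-175743 + 73559)/(-182509 + 11101) - 313456)/(-155957 + 435550) = (-102184/(-171408) - 313456)/279593 = (-102184*(-1/171408) - 313456)*(1/279593) = (12773/21426 - 313456)*(1/279593) = -6716095483/21426*1/279593 = -6716095483/5990559618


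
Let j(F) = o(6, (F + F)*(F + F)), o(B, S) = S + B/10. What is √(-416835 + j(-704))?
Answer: 2*√9785185/5 ≈ 1251.3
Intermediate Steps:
o(B, S) = S + B/10 (o(B, S) = S + B*(⅒) = S + B/10)
j(F) = ⅗ + 4*F² (j(F) = (F + F)*(F + F) + (⅒)*6 = (2*F)*(2*F) + ⅗ = 4*F² + ⅗ = ⅗ + 4*F²)
√(-416835 + j(-704)) = √(-416835 + (⅗ + 4*(-704)²)) = √(-416835 + (⅗ + 4*495616)) = √(-416835 + (⅗ + 1982464)) = √(-416835 + 9912323/5) = √(7828148/5) = 2*√9785185/5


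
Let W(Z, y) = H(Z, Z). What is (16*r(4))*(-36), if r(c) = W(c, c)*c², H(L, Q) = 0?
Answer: 0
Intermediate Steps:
W(Z, y) = 0
r(c) = 0 (r(c) = 0*c² = 0)
(16*r(4))*(-36) = (16*0)*(-36) = 0*(-36) = 0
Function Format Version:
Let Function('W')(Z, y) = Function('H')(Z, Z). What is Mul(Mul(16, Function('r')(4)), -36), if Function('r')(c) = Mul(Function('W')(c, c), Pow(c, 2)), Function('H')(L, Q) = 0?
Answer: 0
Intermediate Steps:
Function('W')(Z, y) = 0
Function('r')(c) = 0 (Function('r')(c) = Mul(0, Pow(c, 2)) = 0)
Mul(Mul(16, Function('r')(4)), -36) = Mul(Mul(16, 0), -36) = Mul(0, -36) = 0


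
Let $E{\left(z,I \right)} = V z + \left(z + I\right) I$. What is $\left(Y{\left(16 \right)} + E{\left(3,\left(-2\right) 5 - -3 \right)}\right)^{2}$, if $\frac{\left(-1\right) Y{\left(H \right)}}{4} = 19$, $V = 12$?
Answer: $144$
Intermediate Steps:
$Y{\left(H \right)} = -76$ ($Y{\left(H \right)} = \left(-4\right) 19 = -76$)
$E{\left(z,I \right)} = 12 z + I \left(I + z\right)$ ($E{\left(z,I \right)} = 12 z + \left(z + I\right) I = 12 z + \left(I + z\right) I = 12 z + I \left(I + z\right)$)
$\left(Y{\left(16 \right)} + E{\left(3,\left(-2\right) 5 - -3 \right)}\right)^{2} = \left(-76 + \left(\left(\left(-2\right) 5 - -3\right)^{2} + 12 \cdot 3 + \left(\left(-2\right) 5 - -3\right) 3\right)\right)^{2} = \left(-76 + \left(\left(-10 + 3\right)^{2} + 36 + \left(-10 + 3\right) 3\right)\right)^{2} = \left(-76 + \left(\left(-7\right)^{2} + 36 - 21\right)\right)^{2} = \left(-76 + \left(49 + 36 - 21\right)\right)^{2} = \left(-76 + 64\right)^{2} = \left(-12\right)^{2} = 144$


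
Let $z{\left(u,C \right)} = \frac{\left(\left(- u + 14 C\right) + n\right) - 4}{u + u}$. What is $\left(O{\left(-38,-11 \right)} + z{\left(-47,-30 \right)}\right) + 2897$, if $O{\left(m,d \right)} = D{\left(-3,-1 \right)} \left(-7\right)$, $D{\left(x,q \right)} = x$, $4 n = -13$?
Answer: $\frac{1098689}{376} \approx 2922.0$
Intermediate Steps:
$n = - \frac{13}{4}$ ($n = \frac{1}{4} \left(-13\right) = - \frac{13}{4} \approx -3.25$)
$O{\left(m,d \right)} = 21$ ($O{\left(m,d \right)} = \left(-3\right) \left(-7\right) = 21$)
$z{\left(u,C \right)} = \frac{- \frac{29}{4} - u + 14 C}{2 u}$ ($z{\left(u,C \right)} = \frac{\left(\left(- u + 14 C\right) - \frac{13}{4}\right) - 4}{u + u} = \frac{\left(- \frac{13}{4} - u + 14 C\right) - 4}{2 u} = \left(- \frac{29}{4} - u + 14 C\right) \frac{1}{2 u} = \frac{- \frac{29}{4} - u + 14 C}{2 u}$)
$\left(O{\left(-38,-11 \right)} + z{\left(-47,-30 \right)}\right) + 2897 = \left(21 + \frac{-29 - -188 + 56 \left(-30\right)}{8 \left(-47\right)}\right) + 2897 = \left(21 + \frac{1}{8} \left(- \frac{1}{47}\right) \left(-29 + 188 - 1680\right)\right) + 2897 = \left(21 + \frac{1}{8} \left(- \frac{1}{47}\right) \left(-1521\right)\right) + 2897 = \left(21 + \frac{1521}{376}\right) + 2897 = \frac{9417}{376} + 2897 = \frac{1098689}{376}$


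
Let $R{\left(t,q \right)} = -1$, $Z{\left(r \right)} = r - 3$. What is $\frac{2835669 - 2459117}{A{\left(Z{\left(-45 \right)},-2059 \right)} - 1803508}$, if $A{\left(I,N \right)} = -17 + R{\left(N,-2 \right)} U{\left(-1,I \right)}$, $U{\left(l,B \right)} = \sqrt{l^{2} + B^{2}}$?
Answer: $- \frac{16978023645}{81317560583} + \frac{47069 \sqrt{2305}}{406587802915} \approx -0.20878$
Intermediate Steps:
$Z{\left(r \right)} = -3 + r$ ($Z{\left(r \right)} = r - 3 = -3 + r$)
$U{\left(l,B \right)} = \sqrt{B^{2} + l^{2}}$
$A{\left(I,N \right)} = -17 - \sqrt{1 + I^{2}}$ ($A{\left(I,N \right)} = -17 - \sqrt{I^{2} + \left(-1\right)^{2}} = -17 - \sqrt{I^{2} + 1} = -17 - \sqrt{1 + I^{2}}$)
$\frac{2835669 - 2459117}{A{\left(Z{\left(-45 \right)},-2059 \right)} - 1803508} = \frac{2835669 - 2459117}{\left(-17 - \sqrt{1 + \left(-3 - 45\right)^{2}}\right) - 1803508} = \frac{376552}{\left(-17 - \sqrt{1 + \left(-48\right)^{2}}\right) - 1803508} = \frac{376552}{\left(-17 - \sqrt{1 + 2304}\right) - 1803508} = \frac{376552}{\left(-17 - \sqrt{2305}\right) - 1803508} = \frac{376552}{-1803525 - \sqrt{2305}}$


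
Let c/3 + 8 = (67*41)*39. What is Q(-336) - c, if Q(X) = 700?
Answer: -320675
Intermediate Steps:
c = 321375 (c = -24 + 3*((67*41)*39) = -24 + 3*(2747*39) = -24 + 3*107133 = -24 + 321399 = 321375)
Q(-336) - c = 700 - 1*321375 = 700 - 321375 = -320675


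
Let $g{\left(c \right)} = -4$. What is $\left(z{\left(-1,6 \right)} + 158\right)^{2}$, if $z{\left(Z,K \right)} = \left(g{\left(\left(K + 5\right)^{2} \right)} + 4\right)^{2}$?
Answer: $24964$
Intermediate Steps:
$z{\left(Z,K \right)} = 0$ ($z{\left(Z,K \right)} = \left(-4 + 4\right)^{2} = 0^{2} = 0$)
$\left(z{\left(-1,6 \right)} + 158\right)^{2} = \left(0 + 158\right)^{2} = 158^{2} = 24964$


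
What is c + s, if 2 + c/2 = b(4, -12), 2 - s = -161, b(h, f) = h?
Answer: 167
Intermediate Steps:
s = 163 (s = 2 - 1*(-161) = 2 + 161 = 163)
c = 4 (c = -4 + 2*4 = -4 + 8 = 4)
c + s = 4 + 163 = 167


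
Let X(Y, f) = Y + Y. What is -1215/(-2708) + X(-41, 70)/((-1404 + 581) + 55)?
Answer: 144397/259968 ≈ 0.55544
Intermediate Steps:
X(Y, f) = 2*Y
-1215/(-2708) + X(-41, 70)/((-1404 + 581) + 55) = -1215/(-2708) + (2*(-41))/((-1404 + 581) + 55) = -1215*(-1/2708) - 82/(-823 + 55) = 1215/2708 - 82/(-768) = 1215/2708 - 82*(-1/768) = 1215/2708 + 41/384 = 144397/259968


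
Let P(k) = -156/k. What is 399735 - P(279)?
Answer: 37175407/93 ≈ 3.9974e+5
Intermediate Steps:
399735 - P(279) = 399735 - (-156)/279 = 399735 - 1*(-52/93) = 399735 + 52/93 = 37175407/93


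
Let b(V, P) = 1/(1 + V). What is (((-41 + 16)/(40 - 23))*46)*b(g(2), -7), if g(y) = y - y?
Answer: -1150/17 ≈ -67.647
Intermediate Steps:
g(y) = 0
(((-41 + 16)/(40 - 23))*46)*b(g(2), -7) = (((-41 + 16)/(40 - 23))*46)/(1 + 0) = (-25/17*46)/1 = (-25*1/17*46)*1 = -25/17*46*1 = -1150/17*1 = -1150/17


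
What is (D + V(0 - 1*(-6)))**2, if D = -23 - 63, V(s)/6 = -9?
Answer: 19600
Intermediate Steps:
V(s) = -54 (V(s) = 6*(-9) = -54)
D = -86
(D + V(0 - 1*(-6)))**2 = (-86 - 54)**2 = (-140)**2 = 19600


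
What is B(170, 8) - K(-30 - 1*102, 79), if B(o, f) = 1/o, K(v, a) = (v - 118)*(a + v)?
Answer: -2252499/170 ≈ -13250.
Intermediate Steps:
K(v, a) = (-118 + v)*(a + v)
B(170, 8) - K(-30 - 1*102, 79) = 1/170 - ((-30 - 1*102)² - 118*79 - 118*(-30 - 1*102) + 79*(-30 - 1*102)) = 1/170 - ((-30 - 102)² - 9322 - 118*(-30 - 102) + 79*(-30 - 102)) = 1/170 - ((-132)² - 9322 - 118*(-132) + 79*(-132)) = 1/170 - (17424 - 9322 + 15576 - 10428) = 1/170 - 1*13250 = 1/170 - 13250 = -2252499/170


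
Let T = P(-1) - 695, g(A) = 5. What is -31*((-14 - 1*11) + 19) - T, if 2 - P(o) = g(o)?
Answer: 884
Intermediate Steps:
P(o) = -3 (P(o) = 2 - 1*5 = 2 - 5 = -3)
T = -698 (T = -3 - 695 = -698)
-31*((-14 - 1*11) + 19) - T = -31*((-14 - 1*11) + 19) - 1*(-698) = -31*((-14 - 11) + 19) + 698 = -31*(-25 + 19) + 698 = -31*(-6) + 698 = 186 + 698 = 884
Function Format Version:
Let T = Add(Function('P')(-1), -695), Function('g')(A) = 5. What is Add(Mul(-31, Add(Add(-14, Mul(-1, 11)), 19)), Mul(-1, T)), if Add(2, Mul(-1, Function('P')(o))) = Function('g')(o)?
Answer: 884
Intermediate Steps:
Function('P')(o) = -3 (Function('P')(o) = Add(2, Mul(-1, 5)) = Add(2, -5) = -3)
T = -698 (T = Add(-3, -695) = -698)
Add(Mul(-31, Add(Add(-14, Mul(-1, 11)), 19)), Mul(-1, T)) = Add(Mul(-31, Add(Add(-14, Mul(-1, 11)), 19)), Mul(-1, -698)) = Add(Mul(-31, Add(Add(-14, -11), 19)), 698) = Add(Mul(-31, Add(-25, 19)), 698) = Add(Mul(-31, -6), 698) = Add(186, 698) = 884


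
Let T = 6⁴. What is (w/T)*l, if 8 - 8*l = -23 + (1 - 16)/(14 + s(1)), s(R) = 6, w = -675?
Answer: -3175/1536 ≈ -2.0671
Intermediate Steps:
T = 1296
l = 127/32 (l = 1 - (-23 + (1 - 16)/(14 + 6))/8 = 1 - (-23 - 15/20)/8 = 1 - (-23 - 15*1/20)/8 = 1 - (-23 - ¾)/8 = 1 - ⅛*(-95/4) = 1 + 95/32 = 127/32 ≈ 3.9688)
(w/T)*l = -675/1296*(127/32) = -675*1/1296*(127/32) = -25/48*127/32 = -3175/1536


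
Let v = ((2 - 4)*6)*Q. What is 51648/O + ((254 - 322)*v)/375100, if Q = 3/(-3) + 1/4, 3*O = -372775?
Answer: -18821817/45105775 ≈ -0.41728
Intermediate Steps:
O = -372775/3 (O = (⅓)*(-372775) = -372775/3 ≈ -1.2426e+5)
Q = -¾ (Q = 3*(-⅓) + 1*(¼) = -1 + ¼ = -¾ ≈ -0.75000)
v = 9 (v = ((2 - 4)*6)*(-¾) = -2*6*(-¾) = -12*(-¾) = 9)
51648/O + ((254 - 322)*v)/375100 = 51648/(-372775/3) + ((254 - 322)*9)/375100 = 51648*(-3/372775) - 68*9*(1/375100) = -154944/372775 - 612*1/375100 = -154944/372775 - 153/93775 = -18821817/45105775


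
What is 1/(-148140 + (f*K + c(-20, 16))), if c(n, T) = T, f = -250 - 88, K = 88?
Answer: -1/177868 ≈ -5.6221e-6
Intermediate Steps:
f = -338
1/(-148140 + (f*K + c(-20, 16))) = 1/(-148140 + (-338*88 + 16)) = 1/(-148140 + (-29744 + 16)) = 1/(-148140 - 29728) = 1/(-177868) = -1/177868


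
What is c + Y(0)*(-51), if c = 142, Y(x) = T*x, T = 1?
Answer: 142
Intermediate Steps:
Y(x) = x (Y(x) = 1*x = x)
c + Y(0)*(-51) = 142 + 0*(-51) = 142 + 0 = 142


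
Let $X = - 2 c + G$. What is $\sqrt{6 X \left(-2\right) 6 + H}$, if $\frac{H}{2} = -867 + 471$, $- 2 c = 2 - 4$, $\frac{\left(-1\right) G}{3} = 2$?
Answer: $6 i \sqrt{6} \approx 14.697 i$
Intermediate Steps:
$G = -6$ ($G = \left(-3\right) 2 = -6$)
$c = 1$ ($c = - \frac{2 - 4}{2} = \left(- \frac{1}{2}\right) \left(-2\right) = 1$)
$X = -8$ ($X = \left(-2\right) 1 - 6 = -2 - 6 = -8$)
$H = -792$ ($H = 2 \left(-867 + 471\right) = 2 \left(-396\right) = -792$)
$\sqrt{6 X \left(-2\right) 6 + H} = \sqrt{6 \left(-8\right) \left(-2\right) 6 - 792} = \sqrt{\left(-48\right) \left(-2\right) 6 - 792} = \sqrt{96 \cdot 6 - 792} = \sqrt{576 - 792} = \sqrt{-216} = 6 i \sqrt{6}$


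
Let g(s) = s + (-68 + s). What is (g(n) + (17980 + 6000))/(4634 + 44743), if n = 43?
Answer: 23998/49377 ≈ 0.48602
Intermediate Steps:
g(s) = -68 + 2*s
(g(n) + (17980 + 6000))/(4634 + 44743) = ((-68 + 2*43) + (17980 + 6000))/(4634 + 44743) = ((-68 + 86) + 23980)/49377 = (18 + 23980)*(1/49377) = 23998*(1/49377) = 23998/49377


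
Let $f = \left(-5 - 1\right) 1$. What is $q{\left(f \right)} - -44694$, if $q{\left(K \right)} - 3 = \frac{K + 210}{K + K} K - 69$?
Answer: $44730$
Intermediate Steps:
$f = -6$ ($f = \left(-6\right) 1 = -6$)
$q{\left(K \right)} = 39 + \frac{K}{2}$ ($q{\left(K \right)} = 3 + \left(\frac{K + 210}{K + K} K - 69\right) = 3 + \left(\frac{210 + K}{2 K} K - 69\right) = 3 + \left(\left(105 + \frac{K}{2}\right) - 69\right) = 3 + \left(36 + \frac{K}{2}\right) = 39 + \frac{K}{2}$)
$q{\left(f \right)} - -44694 = \left(39 + \frac{1}{2} \left(-6\right)\right) - -44694 = \left(39 - 3\right) + 44694 = 36 + 44694 = 44730$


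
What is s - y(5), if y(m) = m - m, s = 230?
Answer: 230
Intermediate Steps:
y(m) = 0
s - y(5) = 230 - 1*0 = 230 + 0 = 230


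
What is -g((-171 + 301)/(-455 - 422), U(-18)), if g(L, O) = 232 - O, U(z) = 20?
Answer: -212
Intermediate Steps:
-g((-171 + 301)/(-455 - 422), U(-18)) = -(232 - 1*20) = -(232 - 20) = -1*212 = -212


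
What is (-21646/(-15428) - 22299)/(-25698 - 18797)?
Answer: 172003663/343234430 ≈ 0.50113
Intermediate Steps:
(-21646/(-15428) - 22299)/(-25698 - 18797) = (-21646*(-1/15428) - 22299)/(-44495) = (10823/7714 - 22299)*(-1/44495) = -172003663/7714*(-1/44495) = 172003663/343234430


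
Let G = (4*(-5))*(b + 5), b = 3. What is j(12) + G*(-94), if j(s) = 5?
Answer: 15045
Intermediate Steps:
G = -160 (G = (4*(-5))*(3 + 5) = -20*8 = -160)
j(12) + G*(-94) = 5 - 160*(-94) = 5 + 15040 = 15045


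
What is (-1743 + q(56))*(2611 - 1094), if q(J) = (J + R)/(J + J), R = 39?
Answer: -295998557/112 ≈ -2.6428e+6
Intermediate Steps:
q(J) = (39 + J)/(2*J) (q(J) = (J + 39)/(J + J) = (39 + J)/((2*J)) = (39 + J)*(1/(2*J)) = (39 + J)/(2*J))
(-1743 + q(56))*(2611 - 1094) = (-1743 + (1/2)*(39 + 56)/56)*(2611 - 1094) = (-1743 + (1/2)*(1/56)*95)*1517 = (-1743 + 95/112)*1517 = -195121/112*1517 = -295998557/112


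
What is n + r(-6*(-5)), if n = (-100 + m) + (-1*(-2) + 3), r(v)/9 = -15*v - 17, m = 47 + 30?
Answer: -4221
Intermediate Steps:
m = 77
r(v) = -153 - 135*v (r(v) = 9*(-15*v - 17) = 9*(-17 - 15*v) = -153 - 135*v)
n = -18 (n = (-100 + 77) + (-1*(-2) + 3) = -23 + (2 + 3) = -23 + 5 = -18)
n + r(-6*(-5)) = -18 + (-153 - (-810)*(-5)) = -18 + (-153 - 135*30) = -18 + (-153 - 4050) = -18 - 4203 = -4221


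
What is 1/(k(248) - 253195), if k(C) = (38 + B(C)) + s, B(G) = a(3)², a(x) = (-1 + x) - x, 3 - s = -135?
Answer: -1/253018 ≈ -3.9523e-6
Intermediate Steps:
s = 138 (s = 3 - 1*(-135) = 3 + 135 = 138)
a(x) = -1
B(G) = 1 (B(G) = (-1)² = 1)
k(C) = 177 (k(C) = (38 + 1) + 138 = 39 + 138 = 177)
1/(k(248) - 253195) = 1/(177 - 253195) = 1/(-253018) = -1/253018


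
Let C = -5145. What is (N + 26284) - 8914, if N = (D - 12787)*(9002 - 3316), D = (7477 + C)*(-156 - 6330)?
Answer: -86075440984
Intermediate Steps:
D = -15125352 (D = (7477 - 5145)*(-156 - 6330) = 2332*(-6486) = -15125352)
N = -86075458354 (N = (-15125352 - 12787)*(9002 - 3316) = -15138139*5686 = -86075458354)
(N + 26284) - 8914 = (-86075458354 + 26284) - 8914 = -86075432070 - 8914 = -86075440984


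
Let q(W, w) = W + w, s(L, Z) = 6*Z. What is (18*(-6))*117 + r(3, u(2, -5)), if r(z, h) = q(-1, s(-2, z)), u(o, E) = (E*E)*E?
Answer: -12619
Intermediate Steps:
u(o, E) = E³ (u(o, E) = E²*E = E³)
r(z, h) = -1 + 6*z
(18*(-6))*117 + r(3, u(2, -5)) = (18*(-6))*117 + (-1 + 6*3) = -108*117 + (-1 + 18) = -12636 + 17 = -12619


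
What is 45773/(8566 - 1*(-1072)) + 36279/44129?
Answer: 2369573719/425315302 ≈ 5.5713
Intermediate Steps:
45773/(8566 - 1*(-1072)) + 36279/44129 = 45773/(8566 + 1072) + 36279*(1/44129) = 45773/9638 + 36279/44129 = 2369573719/425315302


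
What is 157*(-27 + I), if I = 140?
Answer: 17741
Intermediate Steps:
157*(-27 + I) = 157*(-27 + 140) = 157*113 = 17741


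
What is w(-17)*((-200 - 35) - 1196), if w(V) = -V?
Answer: -24327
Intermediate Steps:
w(-17)*((-200 - 35) - 1196) = (-1*(-17))*((-200 - 35) - 1196) = 17*(-235 - 1196) = 17*(-1431) = -24327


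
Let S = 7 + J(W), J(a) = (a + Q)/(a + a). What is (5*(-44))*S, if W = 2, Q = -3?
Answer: -1485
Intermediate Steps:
J(a) = (-3 + a)/(2*a) (J(a) = (a - 3)/(a + a) = (-3 + a)/((2*a)) = (-3 + a)*(1/(2*a)) = (-3 + a)/(2*a))
S = 27/4 (S = 7 + (1/2)*(-3 + 2)/2 = 7 + (1/2)*(1/2)*(-1) = 7 - 1/4 = 27/4 ≈ 6.7500)
(5*(-44))*S = (5*(-44))*(27/4) = -220*27/4 = -1485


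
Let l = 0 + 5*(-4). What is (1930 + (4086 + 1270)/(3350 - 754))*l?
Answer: -25078180/649 ≈ -38641.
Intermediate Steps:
l = -20 (l = 0 - 20 = -20)
(1930 + (4086 + 1270)/(3350 - 754))*l = (1930 + (4086 + 1270)/(3350 - 754))*(-20) = (1930 + 5356/2596)*(-20) = (1930 + 5356*(1/2596))*(-20) = (1930 + 1339/649)*(-20) = (1253909/649)*(-20) = -25078180/649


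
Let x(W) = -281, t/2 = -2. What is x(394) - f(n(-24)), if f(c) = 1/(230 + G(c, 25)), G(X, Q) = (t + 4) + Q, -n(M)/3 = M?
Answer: -71656/255 ≈ -281.00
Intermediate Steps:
t = -4 (t = 2*(-2) = -4)
n(M) = -3*M
G(X, Q) = Q (G(X, Q) = (-4 + 4) + Q = 0 + Q = Q)
f(c) = 1/255 (f(c) = 1/(230 + 25) = 1/255)
x(394) - f(n(-24)) = -281 - 1*1/255 = -281 - 1/255 = -71656/255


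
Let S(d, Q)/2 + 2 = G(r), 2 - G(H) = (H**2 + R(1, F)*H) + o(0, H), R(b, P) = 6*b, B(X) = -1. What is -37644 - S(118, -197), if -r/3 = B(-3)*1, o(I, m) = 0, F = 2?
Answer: -37590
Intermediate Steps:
r = 3 (r = -(-3) = -3*(-1) = 3)
G(H) = 2 - H**2 - 6*H (G(H) = 2 - ((H**2 + (6*1)*H) + 0) = 2 - ((H**2 + 6*H) + 0) = 2 - (H**2 + 6*H) = 2 + (-H**2 - 6*H) = 2 - H**2 - 6*H)
S(d, Q) = -54 (S(d, Q) = -4 + 2*(2 - 1*3**2 - 6*3) = -4 + 2*(2 - 1*9 - 18) = -4 + 2*(2 - 9 - 18) = -4 + 2*(-25) = -4 - 50 = -54)
-37644 - S(118, -197) = -37644 - 1*(-54) = -37644 + 54 = -37590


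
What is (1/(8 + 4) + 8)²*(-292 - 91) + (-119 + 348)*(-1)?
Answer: -3636623/144 ≈ -25254.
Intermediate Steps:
(1/(8 + 4) + 8)²*(-292 - 91) + (-119 + 348)*(-1) = (1/12 + 8)²*(-383) + 229*(-1) = (1/12 + 8)²*(-383) - 229 = (97/12)²*(-383) - 229 = (9409/144)*(-383) - 229 = -3603647/144 - 229 = -3636623/144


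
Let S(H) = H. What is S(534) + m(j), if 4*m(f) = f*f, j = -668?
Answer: 112090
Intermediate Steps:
m(f) = f²/4 (m(f) = (f*f)/4 = f²/4)
S(534) + m(j) = 534 + (¼)*(-668)² = 534 + (¼)*446224 = 534 + 111556 = 112090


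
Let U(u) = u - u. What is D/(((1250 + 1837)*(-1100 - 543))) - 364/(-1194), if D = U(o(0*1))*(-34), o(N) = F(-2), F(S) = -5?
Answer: 182/597 ≈ 0.30486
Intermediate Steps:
o(N) = -5
U(u) = 0
D = 0 (D = 0*(-34) = 0)
D/(((1250 + 1837)*(-1100 - 543))) - 364/(-1194) = 0/(((1250 + 1837)*(-1100 - 543))) - 364/(-1194) = 0/((3087*(-1643))) - 364*(-1/1194) = 0/(-5071941) + 182/597 = 0*(-1/5071941) + 182/597 = 0 + 182/597 = 182/597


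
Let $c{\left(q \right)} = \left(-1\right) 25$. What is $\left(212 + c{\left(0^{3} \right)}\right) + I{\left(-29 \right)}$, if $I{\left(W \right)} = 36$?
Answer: $223$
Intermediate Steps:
$c{\left(q \right)} = -25$
$\left(212 + c{\left(0^{3} \right)}\right) + I{\left(-29 \right)} = \left(212 - 25\right) + 36 = 187 + 36 = 223$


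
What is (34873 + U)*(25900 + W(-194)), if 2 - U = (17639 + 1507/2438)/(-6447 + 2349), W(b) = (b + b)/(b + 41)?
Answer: 345260738932584308/382152843 ≈ 9.0346e+8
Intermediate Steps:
W(b) = 2*b/(41 + b) (W(b) = (2*b)/(41 + b) = 2*b/(41 + b))
U = 62987237/9990924 (U = 2 - (17639 + 1507/2438)/(-6447 + 2349) = 2 - (17639 + 1507*(1/2438))/(-4098) = 2 - (17639 + 1507/2438)*(-1)/4098 = 2 - 43005389*(-1)/(2438*4098) = 2 - 1*(-43005389/9990924) = 2 + 43005389/9990924 = 62987237/9990924 ≈ 6.3044)
(34873 + U)*(25900 + W(-194)) = (34873 + 62987237/9990924)*(25900 + 2*(-194)/(41 - 194)) = 348476479889*(25900 + 2*(-194)/(-153))/9990924 = 348476479889*(25900 + 2*(-194)*(-1/153))/9990924 = 348476479889*(25900 + 388/153)/9990924 = (348476479889/9990924)*(3963088/153) = 345260738932584308/382152843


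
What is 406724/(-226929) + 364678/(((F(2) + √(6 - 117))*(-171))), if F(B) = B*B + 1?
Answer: 2*(-11591634*√111 + 13850627147*I)/(12934953*(√111 - 5*I)) ≈ -80.197 + 165.21*I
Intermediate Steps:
F(B) = 1 + B² (F(B) = B² + 1 = 1 + B²)
406724/(-226929) + 364678/(((F(2) + √(6 - 117))*(-171))) = 406724/(-226929) + 364678/((((1 + 2²) + √(6 - 117))*(-171))) = 406724*(-1/226929) + 364678/((((1 + 4) + √(-111))*(-171))) = -406724/226929 + 364678/(((5 + I*√111)*(-171))) = -406724/226929 + 364678/(-855 - 171*I*√111)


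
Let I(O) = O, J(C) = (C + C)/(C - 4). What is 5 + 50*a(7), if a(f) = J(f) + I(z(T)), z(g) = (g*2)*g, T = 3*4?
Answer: 43915/3 ≈ 14638.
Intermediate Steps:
J(C) = 2*C/(-4 + C) (J(C) = (2*C)/(-4 + C) = 2*C/(-4 + C))
T = 12
z(g) = 2*g² (z(g) = (2*g)*g = 2*g²)
a(f) = 288 + 2*f/(-4 + f) (a(f) = 2*f/(-4 + f) + 2*12² = 2*f/(-4 + f) + 2*144 = 2*f/(-4 + f) + 288 = 288 + 2*f/(-4 + f))
5 + 50*a(7) = 5 + 50*(2*(-576 + 145*7)/(-4 + 7)) = 5 + 50*(2*(-576 + 1015)/3) = 5 + 50*(2*(⅓)*439) = 5 + 50*(878/3) = 5 + 43900/3 = 43915/3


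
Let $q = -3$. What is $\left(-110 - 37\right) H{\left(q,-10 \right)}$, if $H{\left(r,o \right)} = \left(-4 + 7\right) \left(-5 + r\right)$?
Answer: $3528$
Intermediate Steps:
$H{\left(r,o \right)} = -15 + 3 r$ ($H{\left(r,o \right)} = 3 \left(-5 + r\right) = -15 + 3 r$)
$\left(-110 - 37\right) H{\left(q,-10 \right)} = \left(-110 - 37\right) \left(-15 + 3 \left(-3\right)\right) = - 147 \left(-15 - 9\right) = \left(-147\right) \left(-24\right) = 3528$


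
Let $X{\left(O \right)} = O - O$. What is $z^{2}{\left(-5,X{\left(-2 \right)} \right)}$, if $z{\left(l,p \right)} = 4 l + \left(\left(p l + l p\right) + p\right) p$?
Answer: $400$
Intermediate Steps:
$X{\left(O \right)} = 0$
$z{\left(l,p \right)} = 4 l + p \left(p + 2 l p\right)$ ($z{\left(l,p \right)} = 4 l + \left(\left(l p + l p\right) + p\right) p = 4 l + \left(2 l p + p\right) p = 4 l + \left(p + 2 l p\right) p = 4 l + p \left(p + 2 l p\right)$)
$z^{2}{\left(-5,X{\left(-2 \right)} \right)} = \left(0^{2} + 4 \left(-5\right) + 2 \left(-5\right) 0^{2}\right)^{2} = \left(0 - 20 + 2 \left(-5\right) 0\right)^{2} = \left(0 - 20 + 0\right)^{2} = \left(-20\right)^{2} = 400$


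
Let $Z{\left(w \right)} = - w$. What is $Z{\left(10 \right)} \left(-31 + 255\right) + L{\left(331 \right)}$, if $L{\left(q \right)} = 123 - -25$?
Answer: $-2092$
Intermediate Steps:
$L{\left(q \right)} = 148$ ($L{\left(q \right)} = 123 + 25 = 148$)
$Z{\left(10 \right)} \left(-31 + 255\right) + L{\left(331 \right)} = \left(-1\right) 10 \left(-31 + 255\right) + 148 = \left(-10\right) 224 + 148 = -2240 + 148 = -2092$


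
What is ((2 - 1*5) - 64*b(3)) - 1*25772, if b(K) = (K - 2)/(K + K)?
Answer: -77357/3 ≈ -25786.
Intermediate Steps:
b(K) = (-2 + K)/(2*K) (b(K) = (-2 + K)/((2*K)) = (-2 + K)*(1/(2*K)) = (-2 + K)/(2*K))
((2 - 1*5) - 64*b(3)) - 1*25772 = ((2 - 1*5) - 32*(-2 + 3)/3) - 1*25772 = ((2 - 5) - 32/3) - 25772 = (-3 - 64*⅙) - 25772 = (-3 - 32/3) - 25772 = -41/3 - 25772 = -77357/3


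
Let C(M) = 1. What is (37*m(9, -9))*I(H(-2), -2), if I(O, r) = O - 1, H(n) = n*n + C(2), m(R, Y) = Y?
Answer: -1332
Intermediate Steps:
H(n) = 1 + n**2 (H(n) = n*n + 1 = n**2 + 1 = 1 + n**2)
I(O, r) = -1 + O
(37*m(9, -9))*I(H(-2), -2) = (37*(-9))*(-1 + (1 + (-2)**2)) = -333*(-1 + (1 + 4)) = -333*(-1 + 5) = -333*4 = -1332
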